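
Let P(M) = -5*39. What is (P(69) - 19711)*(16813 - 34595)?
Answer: 353968492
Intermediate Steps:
P(M) = -195
(P(69) - 19711)*(16813 - 34595) = (-195 - 19711)*(16813 - 34595) = -19906*(-17782) = 353968492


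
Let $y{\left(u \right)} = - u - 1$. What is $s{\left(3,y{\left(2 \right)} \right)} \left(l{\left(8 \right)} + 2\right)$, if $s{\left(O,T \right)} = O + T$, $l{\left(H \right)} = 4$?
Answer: $0$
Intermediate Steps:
$y{\left(u \right)} = -1 - u$
$s{\left(3,y{\left(2 \right)} \right)} \left(l{\left(8 \right)} + 2\right) = \left(3 - 3\right) \left(4 + 2\right) = \left(3 - 3\right) 6 = 0 \cdot 6 = 0$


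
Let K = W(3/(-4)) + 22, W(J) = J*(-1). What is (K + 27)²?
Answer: 39601/16 ≈ 2475.1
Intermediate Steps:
W(J) = -J
K = 91/4 (K = -3/(-4) + 22 = -3*(-1)/4 + 22 = -1*(-¾) + 22 = ¾ + 22 = 91/4 ≈ 22.750)
(K + 27)² = (91/4 + 27)² = (199/4)² = 39601/16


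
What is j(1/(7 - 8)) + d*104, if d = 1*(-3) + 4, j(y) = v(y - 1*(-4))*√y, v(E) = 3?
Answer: 104 + 3*I ≈ 104.0 + 3.0*I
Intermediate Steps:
j(y) = 3*√y
d = 1 (d = -3 + 4 = 1)
j(1/(7 - 8)) + d*104 = 3*√(1/(7 - 8)) + 1*104 = 3*√(1/(-1)) + 104 = 3*√(-1) + 104 = 3*I + 104 = 104 + 3*I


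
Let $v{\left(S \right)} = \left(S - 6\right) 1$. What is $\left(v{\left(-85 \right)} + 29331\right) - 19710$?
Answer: $9530$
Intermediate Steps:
$v{\left(S \right)} = -6 + S$ ($v{\left(S \right)} = \left(-6 + S\right) 1 = -6 + S$)
$\left(v{\left(-85 \right)} + 29331\right) - 19710 = \left(\left(-6 - 85\right) + 29331\right) - 19710 = \left(-91 + 29331\right) - 19710 = 29240 - 19710 = 9530$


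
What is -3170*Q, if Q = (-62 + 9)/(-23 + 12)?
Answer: -168010/11 ≈ -15274.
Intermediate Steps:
Q = 53/11 (Q = -53/(-11) = -53*(-1/11) = 53/11 ≈ 4.8182)
-3170*Q = -3170*53/11 = -168010/11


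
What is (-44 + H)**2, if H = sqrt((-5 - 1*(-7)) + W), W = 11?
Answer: (44 - sqrt(13))**2 ≈ 1631.7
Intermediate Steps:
H = sqrt(13) (H = sqrt((-5 - 1*(-7)) + 11) = sqrt((-5 + 7) + 11) = sqrt(2 + 11) = sqrt(13) ≈ 3.6056)
(-44 + H)**2 = (-44 + sqrt(13))**2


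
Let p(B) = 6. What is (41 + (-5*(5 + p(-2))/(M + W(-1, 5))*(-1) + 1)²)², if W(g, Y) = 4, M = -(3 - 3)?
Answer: 17114769/256 ≈ 66855.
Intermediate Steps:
M = 0 (M = -1*0 = 0)
(41 + (-5*(5 + p(-2))/(M + W(-1, 5))*(-1) + 1)²)² = (41 + (-5*(5 + 6)/(0 + 4)*(-1) + 1)²)² = (41 + (-55/4*(-1) + 1)²)² = (41 + (55/4 + 1)²)² = (41 + (59/4)²)² = (41 + 3481/16)² = (4137/16)² = 17114769/256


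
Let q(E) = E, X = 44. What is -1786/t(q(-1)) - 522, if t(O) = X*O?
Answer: -10591/22 ≈ -481.41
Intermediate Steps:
t(O) = 44*O
-1786/t(q(-1)) - 522 = -1786/(44*(-1)) - 522 = -1786/(-44) - 522 = -1786*(-1/44) - 522 = 893/22 - 522 = -10591/22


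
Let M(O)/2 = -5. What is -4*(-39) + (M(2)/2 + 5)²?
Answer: 156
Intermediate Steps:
M(O) = -10 (M(O) = 2*(-5) = -10)
-4*(-39) + (M(2)/2 + 5)² = -4*(-39) + (-10/2 + 5)² = 156 + (-10*½ + 5)² = 156 + (-5 + 5)² = 156 + 0² = 156 + 0 = 156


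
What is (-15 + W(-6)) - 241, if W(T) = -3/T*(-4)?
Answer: -258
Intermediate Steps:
W(T) = 12/T
(-15 + W(-6)) - 241 = (-15 + 12/(-6)) - 241 = (-15 + 12*(-1/6)) - 241 = (-15 - 2) - 241 = -17 - 241 = -258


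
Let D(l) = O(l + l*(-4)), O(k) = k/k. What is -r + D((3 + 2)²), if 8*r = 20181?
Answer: -20173/8 ≈ -2521.6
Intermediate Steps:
r = 20181/8 (r = (⅛)*20181 = 20181/8 ≈ 2522.6)
O(k) = 1
D(l) = 1
-r + D((3 + 2)²) = -1*20181/8 + 1 = -20181/8 + 1 = -20173/8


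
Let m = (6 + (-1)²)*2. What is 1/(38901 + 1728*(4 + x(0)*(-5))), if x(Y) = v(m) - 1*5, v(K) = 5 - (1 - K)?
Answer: -1/66507 ≈ -1.5036e-5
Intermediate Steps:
m = 14 (m = (6 + 1)*2 = 7*2 = 14)
v(K) = 4 + K (v(K) = 5 + (-1 + K) = 4 + K)
x(Y) = 13 (x(Y) = (4 + 14) - 1*5 = 18 - 5 = 13)
1/(38901 + 1728*(4 + x(0)*(-5))) = 1/(38901 + 1728*(4 + 13*(-5))) = 1/(38901 + 1728*(4 - 65)) = 1/(38901 + 1728*(-61)) = 1/(38901 - 105408) = 1/(-66507) = -1/66507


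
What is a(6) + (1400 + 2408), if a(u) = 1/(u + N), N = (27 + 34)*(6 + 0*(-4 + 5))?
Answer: 1416577/372 ≈ 3808.0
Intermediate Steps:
N = 366 (N = 61*(6 + 0*1) = 61*(6 + 0) = 61*6 = 366)
a(u) = 1/(366 + u) (a(u) = 1/(u + 366) = 1/(366 + u))
a(6) + (1400 + 2408) = 1/(366 + 6) + (1400 + 2408) = 1/372 + 3808 = 1416577/372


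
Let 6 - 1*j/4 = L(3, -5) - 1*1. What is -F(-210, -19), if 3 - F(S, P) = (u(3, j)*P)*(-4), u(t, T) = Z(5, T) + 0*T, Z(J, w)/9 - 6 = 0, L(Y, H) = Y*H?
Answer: 4101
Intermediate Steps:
L(Y, H) = H*Y
j = 88 (j = 24 - 4*(-5*3 - 1*1) = 24 - 4*(-15 - 1) = 24 - 4*(-16) = 24 + 64 = 88)
Z(J, w) = 54 (Z(J, w) = 54 + 9*0 = 54 + 0 = 54)
u(t, T) = 54 (u(t, T) = 54 + 0*T = 54 + 0 = 54)
F(S, P) = 3 + 216*P (F(S, P) = 3 - 54*P*(-4) = 3 - (-216)*P = 3 + 216*P)
-F(-210, -19) = -(3 + 216*(-19)) = -(3 - 4104) = -1*(-4101) = 4101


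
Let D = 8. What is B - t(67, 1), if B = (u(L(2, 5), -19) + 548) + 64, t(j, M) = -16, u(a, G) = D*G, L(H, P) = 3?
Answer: 476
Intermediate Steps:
u(a, G) = 8*G
B = 460 (B = (8*(-19) + 548) + 64 = (-152 + 548) + 64 = 396 + 64 = 460)
B - t(67, 1) = 460 - 1*(-16) = 460 + 16 = 476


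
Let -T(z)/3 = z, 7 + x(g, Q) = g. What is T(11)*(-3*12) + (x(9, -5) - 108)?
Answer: 1082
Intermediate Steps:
x(g, Q) = -7 + g
T(z) = -3*z
T(11)*(-3*12) + (x(9, -5) - 108) = (-3*11)*(-3*12) + ((-7 + 9) - 108) = -33*(-36) + (2 - 108) = 1188 - 106 = 1082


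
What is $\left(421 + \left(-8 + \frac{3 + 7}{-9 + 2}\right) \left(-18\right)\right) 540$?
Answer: $\frac{2232900}{7} \approx 3.1899 \cdot 10^{5}$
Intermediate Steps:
$\left(421 + \left(-8 + \frac{3 + 7}{-9 + 2}\right) \left(-18\right)\right) 540 = \left(421 + \left(-8 + \frac{10}{-7}\right) \left(-18\right)\right) 540 = \left(421 + \left(-8 + 10 \left(- \frac{1}{7}\right)\right) \left(-18\right)\right) 540 = \left(421 + \left(-8 - \frac{10}{7}\right) \left(-18\right)\right) 540 = \left(421 - - \frac{1188}{7}\right) 540 = \left(421 + \frac{1188}{7}\right) 540 = \frac{4135}{7} \cdot 540 = \frac{2232900}{7}$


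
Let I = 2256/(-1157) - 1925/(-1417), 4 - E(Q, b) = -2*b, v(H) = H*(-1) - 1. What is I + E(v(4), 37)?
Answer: 9762235/126113 ≈ 77.409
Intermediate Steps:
v(H) = -1 - H (v(H) = -H - 1 = -1 - H)
E(Q, b) = 4 + 2*b (E(Q, b) = 4 - (-2)*b = 4 + 2*b)
I = -74579/126113 (I = 2256*(-1/1157) - 1925*(-1/1417) = -2256/1157 + 1925/1417 = -74579/126113 ≈ -0.59137)
I + E(v(4), 37) = -74579/126113 + (4 + 2*37) = -74579/126113 + (4 + 74) = -74579/126113 + 78 = 9762235/126113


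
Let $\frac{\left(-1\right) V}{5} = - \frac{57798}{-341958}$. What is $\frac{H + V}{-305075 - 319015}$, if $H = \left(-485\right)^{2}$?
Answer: $- \frac{1340613026}{3556876137} \approx -0.37691$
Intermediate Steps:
$V = - \frac{48165}{56993}$ ($V = - 5 \left(- \frac{57798}{-341958}\right) = - 5 \left(\left(-57798\right) \left(- \frac{1}{341958}\right)\right) = \left(-5\right) \frac{9633}{56993} = - \frac{48165}{56993} \approx -0.8451$)
$H = 235225$
$\frac{H + V}{-305075 - 319015} = \frac{235225 - \frac{48165}{56993}}{-305075 - 319015} = \frac{13406130260}{56993 \left(-624090\right)} = \frac{13406130260}{56993} \left(- \frac{1}{624090}\right) = - \frac{1340613026}{3556876137}$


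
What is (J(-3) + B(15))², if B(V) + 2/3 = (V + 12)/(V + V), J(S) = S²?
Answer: 76729/900 ≈ 85.254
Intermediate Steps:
B(V) = -⅔ + (12 + V)/(2*V) (B(V) = -⅔ + (V + 12)/(V + V) = -⅔ + (12 + V)/((2*V)) = -⅔ + (12 + V)*(1/(2*V)) = -⅔ + (12 + V)/(2*V))
(J(-3) + B(15))² = ((-3)² + (⅙)*(36 - 1*15)/15)² = (9 + (⅙)*(1/15)*(36 - 15))² = (9 + (⅙)*(1/15)*21)² = (9 + 7/30)² = (277/30)² = 76729/900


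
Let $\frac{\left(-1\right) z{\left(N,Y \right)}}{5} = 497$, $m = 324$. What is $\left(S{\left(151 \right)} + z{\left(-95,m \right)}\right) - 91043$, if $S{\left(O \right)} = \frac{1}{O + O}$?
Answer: $- \frac{28245455}{302} \approx -93528.0$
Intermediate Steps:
$z{\left(N,Y \right)} = -2485$ ($z{\left(N,Y \right)} = \left(-5\right) 497 = -2485$)
$S{\left(O \right)} = \frac{1}{2 O}$
$\left(S{\left(151 \right)} + z{\left(-95,m \right)}\right) - 91043 = \left(\frac{1}{2 \cdot 151} - 2485\right) - 91043 = \left(\frac{1}{2} \cdot \frac{1}{151} - 2485\right) - 91043 = \left(\frac{1}{302} - 2485\right) - 91043 = - \frac{750469}{302} - 91043 = - \frac{28245455}{302}$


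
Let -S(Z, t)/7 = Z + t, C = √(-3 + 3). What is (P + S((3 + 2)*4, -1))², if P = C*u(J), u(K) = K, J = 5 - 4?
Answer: 17689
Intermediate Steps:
J = 1
C = 0 (C = √0 = 0)
S(Z, t) = -7*Z - 7*t (S(Z, t) = -7*(Z + t) = -7*Z - 7*t)
P = 0 (P = 0*1 = 0)
(P + S((3 + 2)*4, -1))² = (0 + (-7*(3 + 2)*4 - 7*(-1)))² = (0 + (-35*4 + 7))² = (0 + (-7*20 + 7))² = (0 + (-140 + 7))² = (0 - 133)² = (-133)² = 17689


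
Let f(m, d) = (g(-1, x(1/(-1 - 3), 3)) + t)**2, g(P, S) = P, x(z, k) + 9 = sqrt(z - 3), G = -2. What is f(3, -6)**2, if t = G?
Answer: 81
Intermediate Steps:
x(z, k) = -9 + sqrt(-3 + z) (x(z, k) = -9 + sqrt(z - 3) = -9 + sqrt(-3 + z))
t = -2
f(m, d) = 9 (f(m, d) = (-1 - 2)**2 = (-3)**2 = 9)
f(3, -6)**2 = 9**2 = 81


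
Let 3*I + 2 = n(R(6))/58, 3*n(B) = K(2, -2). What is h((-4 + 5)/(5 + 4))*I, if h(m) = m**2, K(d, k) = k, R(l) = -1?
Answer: -175/21141 ≈ -0.0082778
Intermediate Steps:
n(B) = -2/3 (n(B) = (1/3)*(-2) = -2/3)
I = -175/261 (I = -2/3 + (-2/3/58)/3 = -2/3 + (-2/3*1/58)/3 = -2/3 + (1/3)*(-1/87) = -2/3 - 1/261 = -175/261 ≈ -0.67050)
h((-4 + 5)/(5 + 4))*I = ((-4 + 5)/(5 + 4))**2*(-175/261) = (1/9)**2*(-175/261) = (1/81)*(-175/261) = -175/21141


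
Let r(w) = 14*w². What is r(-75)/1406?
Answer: 39375/703 ≈ 56.010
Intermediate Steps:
r(-75)/1406 = (14*(-75)²)/1406 = (14*5625)*(1/1406) = 78750*(1/1406) = 39375/703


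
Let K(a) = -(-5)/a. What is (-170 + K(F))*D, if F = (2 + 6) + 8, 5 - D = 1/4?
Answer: -51585/64 ≈ -806.02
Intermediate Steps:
D = 19/4 (D = 5 - 1/4 = 5 - 1*¼ = 5 - ¼ = 19/4 ≈ 4.7500)
F = 16 (F = 8 + 8 = 16)
K(a) = 5/a
(-170 + K(F))*D = (-170 + 5/16)*(19/4) = -2715/16*19/4 = -51585/64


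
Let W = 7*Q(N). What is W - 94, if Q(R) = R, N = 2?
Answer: -80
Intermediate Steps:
W = 14 (W = 7*2 = 14)
W - 94 = 14 - 94 = -80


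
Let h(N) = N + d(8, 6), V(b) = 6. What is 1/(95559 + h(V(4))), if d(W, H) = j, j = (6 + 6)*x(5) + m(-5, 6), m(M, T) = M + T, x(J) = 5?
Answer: 1/95626 ≈ 1.0457e-5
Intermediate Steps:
j = 61 (j = (6 + 6)*5 + (-5 + 6) = 12*5 + 1 = 60 + 1 = 61)
d(W, H) = 61
h(N) = 61 + N (h(N) = N + 61 = 61 + N)
1/(95559 + h(V(4))) = 1/(95559 + (61 + 6)) = 1/(95559 + 67) = 1/95626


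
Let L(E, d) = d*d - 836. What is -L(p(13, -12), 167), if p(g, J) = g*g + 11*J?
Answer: -27053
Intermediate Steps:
p(g, J) = g² + 11*J
L(E, d) = -836 + d² (L(E, d) = d² - 836 = -836 + d²)
-L(p(13, -12), 167) = -(-836 + 167²) = -(-836 + 27889) = -1*27053 = -27053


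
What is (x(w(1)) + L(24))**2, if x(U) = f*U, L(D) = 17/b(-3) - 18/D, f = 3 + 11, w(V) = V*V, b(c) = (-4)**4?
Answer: 11621281/65536 ≈ 177.33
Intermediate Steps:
b(c) = 256
w(V) = V**2
f = 14
L(D) = 17/256 - 18/D
x(U) = 14*U
(x(w(1)) + L(24))**2 = (14*1**2 + (17/256 - 18/24))**2 = (14*1 + (17/256 - 18*1/24))**2 = (14 + (17/256 - 3/4))**2 = (14 - 175/256)**2 = (3409/256)**2 = 11621281/65536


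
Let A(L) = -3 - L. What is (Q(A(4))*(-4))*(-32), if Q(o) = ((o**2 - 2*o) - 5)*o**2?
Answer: 363776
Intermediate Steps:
Q(o) = o**2*(-5 + o**2 - 2*o) (Q(o) = (-5 + o**2 - 2*o)*o**2 = o**2*(-5 + o**2 - 2*o))
(Q(A(4))*(-4))*(-32) = (((-3 - 1*4)**2*(-5 + (-3 - 1*4)**2 - 2*(-3 - 1*4)))*(-4))*(-32) = (((-3 - 4)**2*(-5 + (-3 - 4)**2 - 2*(-3 - 4)))*(-4))*(-32) = (((-7)**2*(-5 + (-7)**2 - 2*(-7)))*(-4))*(-32) = ((49*(-5 + 49 + 14))*(-4))*(-32) = ((49*58)*(-4))*(-32) = (2842*(-4))*(-32) = -11368*(-32) = 363776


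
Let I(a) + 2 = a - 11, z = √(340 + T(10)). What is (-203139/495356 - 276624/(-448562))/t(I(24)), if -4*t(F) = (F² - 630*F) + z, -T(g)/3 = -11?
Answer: 3064512079167/25248926520943372 + 450067863*√373/25248926520943372 ≈ 0.00012172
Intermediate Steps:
T(g) = 33 (T(g) = -3*(-11) = 33)
z = √373 (z = √(340 + 33) = √373 ≈ 19.313)
I(a) = -13 + a (I(a) = -2 + (a - 11) = -2 + (-11 + a) = -13 + a)
t(F) = -√373/4 - F²/4 + 315*F/2 (t(F) = -((F² - 630*F) + √373)/4 = -(√373 + F² - 630*F)/4 = -√373/4 - F²/4 + 315*F/2)
(-203139/495356 - 276624/(-448562))/t(I(24)) = (-203139/495356 - 276624/(-448562))/(-√373/4 - (-13 + 24)²/4 + 315*(-13 + 24)/2) = (-203139*1/495356 - 276624*(-1/448562))/(-√373/4 - ¼*11² + (315/2)*11) = (-203139/495356 + 8136/13193)/(-√373/4 - ¼*121 + 3465/2) = 1350203589/(6535231708*(-√373/4 - 121/4 + 3465/2)) = 1350203589/(6535231708*(6809/4 - √373/4))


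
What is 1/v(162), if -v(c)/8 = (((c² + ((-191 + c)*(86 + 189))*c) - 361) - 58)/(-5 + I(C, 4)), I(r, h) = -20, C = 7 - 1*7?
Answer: -1/405160 ≈ -2.4682e-6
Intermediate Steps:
C = 0 (C = 7 - 7 = 0)
v(c) = -3352/25 + 8*c²/25 + 8*c*(-52525 + 275*c)/25 (v(c) = -8*(((c² + ((-191 + c)*(86 + 189))*c) - 361) - 58)/(-5 - 20) = -8*(((c² + ((-191 + c)*275)*c) - 361) - 58)/(-25) = -8*(((c² + (-52525 + 275*c)*c) - 361) - 58)*(-1)/25 = -8*(((c² + c*(-52525 + 275*c)) - 361) - 58)*(-1)/25 = -8*((-361 + c² + c*(-52525 + 275*c)) - 58)*(-1)/25 = -8*(-419 + c² + c*(-52525 + 275*c))*(-1)/25 = -8*(419/25 - c²/25 - c*(-52525 + 275*c)/25) = -3352/25 + 8*c²/25 + 8*c*(-52525 + 275*c)/25)
1/v(162) = 1/(-3352/25 - 16808*162 + (2208/25)*162²) = 1/(-3352/25 - 2722896 + (2208/25)*26244) = 1/(-3352/25 - 2722896 + 57946752/25) = 1/(-405160) = -1/405160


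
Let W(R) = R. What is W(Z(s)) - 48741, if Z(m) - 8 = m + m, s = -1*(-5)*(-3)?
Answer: -48763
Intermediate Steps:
s = -15 (s = 5*(-3) = -15)
Z(m) = 8 + 2*m (Z(m) = 8 + (m + m) = 8 + 2*m)
W(Z(s)) - 48741 = (8 + 2*(-15)) - 48741 = (8 - 30) - 48741 = -22 - 48741 = -48763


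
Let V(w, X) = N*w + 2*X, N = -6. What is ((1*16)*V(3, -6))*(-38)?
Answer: 18240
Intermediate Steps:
V(w, X) = -6*w + 2*X
((1*16)*V(3, -6))*(-38) = ((1*16)*(-6*3 + 2*(-6)))*(-38) = (16*(-18 - 12))*(-38) = (16*(-30))*(-38) = -480*(-38) = 18240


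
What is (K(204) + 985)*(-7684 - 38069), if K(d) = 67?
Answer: -48132156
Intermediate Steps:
(K(204) + 985)*(-7684 - 38069) = (67 + 985)*(-7684 - 38069) = 1052*(-45753) = -48132156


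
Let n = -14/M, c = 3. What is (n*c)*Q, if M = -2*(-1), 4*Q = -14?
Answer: 147/2 ≈ 73.500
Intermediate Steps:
Q = -7/2 (Q = (¼)*(-14) = -7/2 ≈ -3.5000)
M = 2
n = -7 (n = -14/2 = -14*½ = -7)
(n*c)*Q = -7*3*(-7/2) = -21*(-7/2) = 147/2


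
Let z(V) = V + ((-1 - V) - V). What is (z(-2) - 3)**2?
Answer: 4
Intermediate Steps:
z(V) = -1 - V (z(V) = V + (-1 - 2*V) = -1 - V)
(z(-2) - 3)**2 = ((-1 - 1*(-2)) - 3)**2 = ((-1 + 2) - 3)**2 = (1 - 3)**2 = (-2)**2 = 4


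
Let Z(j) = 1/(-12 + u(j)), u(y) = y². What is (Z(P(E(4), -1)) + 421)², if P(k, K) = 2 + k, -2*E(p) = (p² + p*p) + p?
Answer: 10552425625/59536 ≈ 1.7724e+5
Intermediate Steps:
E(p) = -p² - p/2 (E(p) = -((p² + p*p) + p)/2 = -((p² + p²) + p)/2 = -(2*p² + p)/2 = -(p + 2*p²)/2 = -p² - p/2)
Z(j) = 1/(-12 + j²)
(Z(P(E(4), -1)) + 421)² = (1/(-12 + (2 - 1*4*(½ + 4))²) + 421)² = (1/(-12 + (2 - 1*4*9/2)²) + 421)² = (1/(-12 + (2 - 18)²) + 421)² = (1/(-12 + (-16)²) + 421)² = (1/(-12 + 256) + 421)² = (1/244 + 421)² = (102725/244)² = 10552425625/59536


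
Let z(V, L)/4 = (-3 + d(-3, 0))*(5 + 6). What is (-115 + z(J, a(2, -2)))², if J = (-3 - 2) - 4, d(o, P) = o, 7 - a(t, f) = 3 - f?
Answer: 143641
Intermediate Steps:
a(t, f) = 4 + f (a(t, f) = 7 - (3 - f) = 7 + (-3 + f) = 4 + f)
J = -9 (J = -5 - 4 = -9)
z(V, L) = -264 (z(V, L) = 4*((-3 - 3)*(5 + 6)) = 4*(-6*11) = 4*(-66) = -264)
(-115 + z(J, a(2, -2)))² = (-115 - 264)² = (-379)² = 143641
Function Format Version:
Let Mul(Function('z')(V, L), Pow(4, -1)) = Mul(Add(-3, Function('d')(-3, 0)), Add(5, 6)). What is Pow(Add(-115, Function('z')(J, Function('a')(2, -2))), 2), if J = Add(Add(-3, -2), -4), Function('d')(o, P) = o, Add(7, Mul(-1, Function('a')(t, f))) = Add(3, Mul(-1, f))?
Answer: 143641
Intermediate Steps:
Function('a')(t, f) = Add(4, f) (Function('a')(t, f) = Add(7, Mul(-1, Add(3, Mul(-1, f)))) = Add(7, Add(-3, f)) = Add(4, f))
J = -9 (J = Add(-5, -4) = -9)
Function('z')(V, L) = -264 (Function('z')(V, L) = Mul(4, Mul(Add(-3, -3), Add(5, 6))) = Mul(4, Mul(-6, 11)) = Mul(4, -66) = -264)
Pow(Add(-115, Function('z')(J, Function('a')(2, -2))), 2) = Pow(Add(-115, -264), 2) = Pow(-379, 2) = 143641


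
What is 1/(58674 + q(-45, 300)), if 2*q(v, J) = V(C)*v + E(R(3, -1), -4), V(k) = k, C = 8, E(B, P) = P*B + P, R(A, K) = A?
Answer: 1/58486 ≈ 1.7098e-5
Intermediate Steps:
E(B, P) = P + B*P (E(B, P) = B*P + P = P + B*P)
q(v, J) = -8 + 4*v (q(v, J) = (8*v - 4*(1 + 3))/2 = (8*v - 4*4)/2 = (8*v - 16)/2 = (-16 + 8*v)/2 = -8 + 4*v)
1/(58674 + q(-45, 300)) = 1/(58674 + (-8 + 4*(-45))) = 1/(58674 + (-8 - 180)) = 1/(58674 - 188) = 1/58486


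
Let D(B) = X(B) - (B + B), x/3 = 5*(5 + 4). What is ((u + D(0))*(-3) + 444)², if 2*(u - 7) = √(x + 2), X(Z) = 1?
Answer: 706833/4 - 1260*√137 ≈ 1.6196e+5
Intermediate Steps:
x = 135 (x = 3*(5*(5 + 4)) = 3*(5*9) = 3*45 = 135)
u = 7 + √137/2 (u = 7 + √(135 + 2)/2 = 7 + √137/2 ≈ 12.852)
D(B) = 1 - 2*B (D(B) = 1 - (B + B) = 1 - 2*B)
((u + D(0))*(-3) + 444)² = (((7 + √137/2) + (1 - 2*0))*(-3) + 444)² = (((7 + √137/2) + (1 + 0))*(-3) + 444)² = (((7 + √137/2) + 1)*(-3) + 444)² = ((8 + √137/2)*(-3) + 444)² = ((-24 - 3*√137/2) + 444)² = (420 - 3*√137/2)²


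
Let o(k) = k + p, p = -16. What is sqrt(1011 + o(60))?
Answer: sqrt(1055) ≈ 32.481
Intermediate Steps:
o(k) = -16 + k (o(k) = k - 16 = -16 + k)
sqrt(1011 + o(60)) = sqrt(1011 + (-16 + 60)) = sqrt(1011 + 44) = sqrt(1055)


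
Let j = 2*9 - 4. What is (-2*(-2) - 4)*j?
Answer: 0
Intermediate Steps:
j = 14 (j = 18 - 4 = 14)
(-2*(-2) - 4)*j = (-2*(-2) - 4)*14 = (4 - 4)*14 = 0*14 = 0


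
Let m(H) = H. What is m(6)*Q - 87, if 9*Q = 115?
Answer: -31/3 ≈ -10.333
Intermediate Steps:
Q = 115/9 (Q = (⅑)*115 = 115/9 ≈ 12.778)
m(6)*Q - 87 = 6*(115/9) - 87 = 230/3 - 87 = -31/3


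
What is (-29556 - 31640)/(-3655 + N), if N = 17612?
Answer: -61196/13957 ≈ -4.3846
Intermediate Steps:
(-29556 - 31640)/(-3655 + N) = (-29556 - 31640)/(-3655 + 17612) = -61196/13957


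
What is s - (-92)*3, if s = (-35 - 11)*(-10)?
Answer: 736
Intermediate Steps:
s = 460 (s = -46*(-10) = 460)
s - (-92)*3 = 460 - (-92)*3 = 460 - 1*(-276) = 460 + 276 = 736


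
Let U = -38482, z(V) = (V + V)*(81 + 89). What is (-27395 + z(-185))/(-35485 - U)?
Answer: -90295/2997 ≈ -30.128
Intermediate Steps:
z(V) = 340*V (z(V) = (2*V)*170 = 340*V)
(-27395 + z(-185))/(-35485 - U) = (-27395 + 340*(-185))/(-35485 - 1*(-38482)) = (-27395 - 62900)/(-35485 + 38482) = -90295/2997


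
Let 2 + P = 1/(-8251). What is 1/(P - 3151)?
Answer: -8251/26015404 ≈ -0.00031716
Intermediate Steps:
P = -16503/8251 (P = -2 + 1/(-8251) = -2 - 1/8251 = -16503/8251 ≈ -2.0001)
1/(P - 3151) = 1/(-16503/8251 - 3151) = 1/(-26015404/8251) = -8251/26015404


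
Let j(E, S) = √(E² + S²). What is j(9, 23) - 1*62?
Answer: -62 + √610 ≈ -37.302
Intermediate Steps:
j(9, 23) - 1*62 = √(9² + 23²) - 1*62 = √(81 + 529) - 62 = √610 - 62 = -62 + √610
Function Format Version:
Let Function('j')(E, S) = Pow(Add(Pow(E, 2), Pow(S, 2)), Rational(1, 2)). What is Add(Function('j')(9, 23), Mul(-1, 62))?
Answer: Add(-62, Pow(610, Rational(1, 2))) ≈ -37.302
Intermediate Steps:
Add(Function('j')(9, 23), Mul(-1, 62)) = Add(Pow(Add(Pow(9, 2), Pow(23, 2)), Rational(1, 2)), Mul(-1, 62)) = Add(Pow(Add(81, 529), Rational(1, 2)), -62) = Add(Pow(610, Rational(1, 2)), -62) = Add(-62, Pow(610, Rational(1, 2)))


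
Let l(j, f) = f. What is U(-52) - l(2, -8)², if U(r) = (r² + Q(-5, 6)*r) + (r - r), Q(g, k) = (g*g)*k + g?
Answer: -4900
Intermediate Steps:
Q(g, k) = g + k*g² (Q(g, k) = g²*k + g = k*g² + g = g + k*g²)
U(r) = r² + 145*r (U(r) = (r² + (-5*(1 - 5*6))*r) + (r - r) = (r² + (-5*(1 - 30))*r) + 0 = (r² + (-5*(-29))*r) + 0 = (r² + 145*r) + 0 = r² + 145*r)
U(-52) - l(2, -8)² = -52*(145 - 52) - 1*(-8)² = -52*93 - 1*64 = -4836 - 64 = -4900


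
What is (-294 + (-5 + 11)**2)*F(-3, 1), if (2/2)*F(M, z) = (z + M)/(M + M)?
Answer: -86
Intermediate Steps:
F(M, z) = (M + z)/(2*M) (F(M, z) = (z + M)/(M + M) = (M + z)/((2*M)) = (M + z)*(1/(2*M)) = (M + z)/(2*M))
(-294 + (-5 + 11)**2)*F(-3, 1) = (-294 + (-5 + 11)**2)*((1/2)*(-3 + 1)/(-3)) = (-294 + 6**2)*((1/2)*(-1/3)*(-2)) = (-294 + 36)*(1/3) = -258*1/3 = -86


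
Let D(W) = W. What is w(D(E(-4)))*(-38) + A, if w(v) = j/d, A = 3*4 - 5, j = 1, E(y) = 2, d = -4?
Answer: 33/2 ≈ 16.500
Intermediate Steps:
A = 7 (A = 12 - 5 = 7)
w(v) = -1/4 (w(v) = 1/(-4) = 1*(-1/4) = -1/4)
w(D(E(-4)))*(-38) + A = -1/4*(-38) + 7 = 19/2 + 7 = 33/2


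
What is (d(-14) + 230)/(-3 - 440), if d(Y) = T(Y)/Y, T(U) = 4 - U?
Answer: -1601/3101 ≈ -0.51628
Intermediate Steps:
d(Y) = (4 - Y)/Y
(d(-14) + 230)/(-3 - 440) = ((4 - 1*(-14))/(-14) + 230)/(-3 - 440) = (-(4 + 14)/14 + 230)/(-443) = (-1/14*18 + 230)*(-1/443) = (-9/7 + 230)*(-1/443) = (1601/7)*(-1/443) = -1601/3101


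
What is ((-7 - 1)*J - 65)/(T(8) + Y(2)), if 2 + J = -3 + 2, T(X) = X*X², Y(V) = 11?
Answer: -41/523 ≈ -0.078394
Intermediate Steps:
T(X) = X³
J = -3 (J = -2 + (-3 + 2) = -2 - 1 = -3)
((-7 - 1)*J - 65)/(T(8) + Y(2)) = ((-7 - 1)*(-3) - 65)/(8³ + 11) = (-8*(-3) - 65)/(512 + 11) = (24 - 65)/523 = -41*1/523 = -41/523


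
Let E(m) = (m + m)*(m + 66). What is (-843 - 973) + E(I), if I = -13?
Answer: -3194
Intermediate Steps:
E(m) = 2*m*(66 + m) (E(m) = (2*m)*(66 + m) = 2*m*(66 + m))
(-843 - 973) + E(I) = (-843 - 973) + 2*(-13)*(66 - 13) = -1816 + 2*(-13)*53 = -1816 - 1378 = -3194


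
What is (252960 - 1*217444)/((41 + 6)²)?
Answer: 35516/2209 ≈ 16.078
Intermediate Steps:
(252960 - 1*217444)/((41 + 6)²) = (252960 - 217444)/(47²) = 35516/2209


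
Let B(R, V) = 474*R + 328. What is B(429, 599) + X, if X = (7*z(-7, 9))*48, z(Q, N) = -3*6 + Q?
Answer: 195274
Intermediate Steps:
B(R, V) = 328 + 474*R
z(Q, N) = -18 + Q
X = -8400 (X = (7*(-18 - 7))*48 = (7*(-25))*48 = -175*48 = -8400)
B(429, 599) + X = (328 + 474*429) - 8400 = (328 + 203346) - 8400 = 203674 - 8400 = 195274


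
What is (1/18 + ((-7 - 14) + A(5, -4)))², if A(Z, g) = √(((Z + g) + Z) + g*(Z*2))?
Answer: 131113/324 - 377*I*√34/9 ≈ 404.67 - 244.25*I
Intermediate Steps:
A(Z, g) = √(g + 2*Z + 2*Z*g) (A(Z, g) = √((g + 2*Z) + g*(2*Z)) = √((g + 2*Z) + 2*Z*g) = √(g + 2*Z + 2*Z*g))
(1/18 + ((-7 - 14) + A(5, -4)))² = (1/18 + ((-7 - 14) + √(-4 + 2*5 + 2*5*(-4))))² = (1/18 + (-21 + √(-4 + 10 - 40)))² = (1/18 + (-21 + √(-34)))² = (1/18 + (-21 + I*√34))² = (-377/18 + I*√34)²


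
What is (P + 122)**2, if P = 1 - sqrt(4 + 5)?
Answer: 14400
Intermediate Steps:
P = -2 (P = 1 - sqrt(9) = 1 - 1*3 = 1 - 3 = -2)
(P + 122)**2 = (-2 + 122)**2 = 120**2 = 14400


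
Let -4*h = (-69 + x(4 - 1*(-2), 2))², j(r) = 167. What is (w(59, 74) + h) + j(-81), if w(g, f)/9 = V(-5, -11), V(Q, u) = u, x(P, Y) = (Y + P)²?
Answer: 247/4 ≈ 61.750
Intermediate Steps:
x(P, Y) = (P + Y)²
w(g, f) = -99 (w(g, f) = 9*(-11) = -99)
h = -25/4 (h = -(-69 + ((4 - 1*(-2)) + 2)²)²/4 = -(-69 + ((4 + 2) + 2)²)²/4 = -(-69 + (6 + 2)²)²/4 = -(-69 + 8²)²/4 = -(-69 + 64)²/4 = -¼*(-5)² = -¼*25 = -25/4 ≈ -6.2500)
(w(59, 74) + h) + j(-81) = (-99 - 25/4) + 167 = -421/4 + 167 = 247/4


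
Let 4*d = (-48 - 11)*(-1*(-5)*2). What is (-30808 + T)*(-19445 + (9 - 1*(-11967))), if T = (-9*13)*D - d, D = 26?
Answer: 503447945/2 ≈ 2.5172e+8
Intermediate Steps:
d = -295/2 (d = ((-48 - 11)*(-1*(-5)*2))/4 = (-295*2)/4 = (-59*10)/4 = (¼)*(-590) = -295/2 ≈ -147.50)
T = -5789/2 (T = -9*13*26 - 1*(-295/2) = -117*26 + 295/2 = -3042 + 295/2 = -5789/2 ≈ -2894.5)
(-30808 + T)*(-19445 + (9 - 1*(-11967))) = (-30808 - 5789/2)*(-19445 + (9 - 1*(-11967))) = -67405*(-19445 + (9 + 11967))/2 = -67405*(-19445 + 11976)/2 = -67405/2*(-7469) = 503447945/2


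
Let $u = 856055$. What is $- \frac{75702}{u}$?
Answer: $- \frac{75702}{856055} \approx -0.088431$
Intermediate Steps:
$- \frac{75702}{u} = - \frac{75702}{856055}$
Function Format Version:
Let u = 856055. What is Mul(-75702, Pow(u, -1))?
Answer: Rational(-75702, 856055) ≈ -0.088431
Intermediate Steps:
Mul(-75702, Pow(u, -1)) = Mul(-75702, Pow(856055, -1)) = Mul(-75702, Rational(1, 856055)) = Rational(-75702, 856055)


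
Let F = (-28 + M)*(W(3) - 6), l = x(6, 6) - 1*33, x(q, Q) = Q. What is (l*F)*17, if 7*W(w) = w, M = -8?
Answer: -644436/7 ≈ -92062.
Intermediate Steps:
W(w) = w/7
l = -27 (l = 6 - 1*33 = 6 - 33 = -27)
F = 1404/7 (F = (-28 - 8)*((⅐)*3 - 6) = -36*(3/7 - 6) = -36*(-39/7) = 1404/7 ≈ 200.57)
(l*F)*17 = -27*1404/7*17 = -37908/7*17 = -644436/7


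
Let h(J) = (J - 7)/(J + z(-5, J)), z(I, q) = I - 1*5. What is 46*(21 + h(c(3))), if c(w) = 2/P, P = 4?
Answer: 18952/19 ≈ 997.47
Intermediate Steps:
c(w) = 1/2 (c(w) = 2/4 = 2*(1/4) = 1/2)
z(I, q) = -5 + I (z(I, q) = I - 5 = -5 + I)
h(J) = (-7 + J)/(-10 + J) (h(J) = (J - 7)/(J + (-5 - 5)) = (-7 + J)/(J - 10) = (-7 + J)/(-10 + J))
46*(21 + h(c(3))) = 46*(21 + (-7 + 1/2)/(-10 + 1/2)) = 46*(21 - 13/2/(-19/2)) = 46*(21 - 2/19*(-13/2)) = 46*(21 + 13/19) = 46*(412/19) = 18952/19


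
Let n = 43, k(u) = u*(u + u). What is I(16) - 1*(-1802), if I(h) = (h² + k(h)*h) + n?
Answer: 10293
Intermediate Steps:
k(u) = 2*u² (k(u) = u*(2*u) = 2*u²)
I(h) = 43 + h² + 2*h³ (I(h) = (h² + (2*h²)*h) + 43 = (h² + 2*h³) + 43 = 43 + h² + 2*h³)
I(16) - 1*(-1802) = (43 + 16² + 2*16³) - 1*(-1802) = (43 + 256 + 2*4096) + 1802 = (43 + 256 + 8192) + 1802 = 8491 + 1802 = 10293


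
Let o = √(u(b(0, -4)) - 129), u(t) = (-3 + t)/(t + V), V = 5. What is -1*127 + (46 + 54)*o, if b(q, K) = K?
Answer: -127 + 200*I*√34 ≈ -127.0 + 1166.2*I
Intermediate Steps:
u(t) = (-3 + t)/(5 + t) (u(t) = (-3 + t)/(t + 5) = (-3 + t)/(5 + t))
o = 2*I*√34 (o = √((-3 - 4)/(5 - 4) - 129) = √(-7/1 - 129) = √(1*(-7) - 129) = √(-7 - 129) = √(-136) = 2*I*√34 ≈ 11.662*I)
-1*127 + (46 + 54)*o = -1*127 + (46 + 54)*(2*I*√34) = -127 + 100*(2*I*√34) = -127 + 200*I*√34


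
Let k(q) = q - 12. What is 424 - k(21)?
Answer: 415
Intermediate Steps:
k(q) = -12 + q
424 - k(21) = 424 - (-12 + 21) = 424 - 1*9 = 424 - 9 = 415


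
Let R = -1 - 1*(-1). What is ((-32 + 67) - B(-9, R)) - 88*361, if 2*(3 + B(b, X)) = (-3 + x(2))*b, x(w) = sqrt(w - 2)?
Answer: -63487/2 ≈ -31744.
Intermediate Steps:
x(w) = sqrt(-2 + w)
R = 0 (R = -1 + 1 = 0)
B(b, X) = -3 - 3*b/2 (B(b, X) = -3 + ((-3 + sqrt(-2 + 2))*b)/2 = -3 + ((-3 + sqrt(0))*b)/2 = -3 + ((-3 + 0)*b)/2 = -3 + (-3*b)/2 = -3 - 3*b/2)
((-32 + 67) - B(-9, R)) - 88*361 = ((-32 + 67) - (-3 - 3/2*(-9))) - 88*361 = (35 - (-3 + 27/2)) - 31768 = (35 - 1*21/2) - 31768 = (35 - 21/2) - 31768 = 49/2 - 31768 = -63487/2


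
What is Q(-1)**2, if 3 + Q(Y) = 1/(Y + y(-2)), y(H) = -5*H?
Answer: 676/81 ≈ 8.3457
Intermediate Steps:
Q(Y) = -3 + 1/(10 + Y) (Q(Y) = -3 + 1/(Y - 5*(-2)) = -3 + 1/(Y + 10) = -3 + 1/(10 + Y))
Q(-1)**2 = ((-29 - 3*(-1))/(10 - 1))**2 = ((-29 + 3)/9)**2 = ((1/9)*(-26))**2 = (-26/9)**2 = 676/81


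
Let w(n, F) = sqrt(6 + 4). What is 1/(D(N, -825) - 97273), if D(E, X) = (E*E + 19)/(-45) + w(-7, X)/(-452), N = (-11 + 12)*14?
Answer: -160981336800/15659906707599919 + 18306*sqrt(10)/78299533537999595 ≈ -1.0280e-5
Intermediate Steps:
w(n, F) = sqrt(10)
N = 14 (N = 1*14 = 14)
D(E, X) = -19/45 - E**2/45 - sqrt(10)/452 (D(E, X) = (E*E + 19)/(-45) + sqrt(10)/(-452) = (E**2 + 19)*(-1/45) + sqrt(10)*(-1/452) = (19 + E**2)*(-1/45) - sqrt(10)/452 = (-19/45 - E**2/45) - sqrt(10)/452 = -19/45 - E**2/45 - sqrt(10)/452)
1/(D(N, -825) - 97273) = 1/((-19/45 - 1/45*14**2 - sqrt(10)/452) - 97273) = 1/((-19/45 - 1/45*196 - sqrt(10)/452) - 97273) = 1/((-19/45 - 196/45 - sqrt(10)/452) - 97273) = 1/((-43/9 - sqrt(10)/452) - 97273) = 1/(-875500/9 - sqrt(10)/452)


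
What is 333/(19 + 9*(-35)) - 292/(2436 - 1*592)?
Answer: -4733/3688 ≈ -1.2834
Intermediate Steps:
333/(19 + 9*(-35)) - 292/(2436 - 1*592) = 333/(19 - 315) - 292/(2436 - 592) = 333/(-296) - 292/1844 = 333*(-1/296) - 292*1/1844 = -9/8 - 73/461 = -4733/3688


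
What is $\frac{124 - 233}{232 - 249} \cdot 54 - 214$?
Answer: $\frac{2248}{17} \approx 132.24$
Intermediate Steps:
$\frac{124 - 233}{232 - 249} \cdot 54 - 214 = - \frac{109}{-17} \cdot 54 - 214 = \left(-109\right) \left(- \frac{1}{17}\right) 54 - 214 = \frac{109}{17} \cdot 54 - 214 = \frac{5886}{17} - 214 = \frac{2248}{17}$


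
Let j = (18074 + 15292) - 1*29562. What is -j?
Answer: -3804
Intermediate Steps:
j = 3804 (j = 33366 - 29562 = 3804)
-j = -1*3804 = -3804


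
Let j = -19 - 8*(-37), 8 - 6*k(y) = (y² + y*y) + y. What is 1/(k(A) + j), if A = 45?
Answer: -6/2425 ≈ -0.0024742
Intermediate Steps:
k(y) = 4/3 - y²/3 - y/6 (k(y) = 4/3 - ((y² + y*y) + y)/6 = 4/3 - ((y² + y²) + y)/6 = 4/3 - (2*y² + y)/6 = 4/3 - (y + 2*y²)/6 = 4/3 + (-y²/3 - y/6) = 4/3 - y²/3 - y/6)
j = 277 (j = -19 + 296 = 277)
1/(k(A) + j) = 1/((4/3 - ⅓*45² - ⅙*45) + 277) = 1/((4/3 - ⅓*2025 - 15/2) + 277) = 1/((4/3 - 675 - 15/2) + 277) = 1/(-4087/6 + 277) = 1/(-2425/6) = -6/2425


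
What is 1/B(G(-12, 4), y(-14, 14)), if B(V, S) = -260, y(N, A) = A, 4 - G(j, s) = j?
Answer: -1/260 ≈ -0.0038462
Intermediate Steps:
G(j, s) = 4 - j
1/B(G(-12, 4), y(-14, 14)) = 1/(-260) = -1/260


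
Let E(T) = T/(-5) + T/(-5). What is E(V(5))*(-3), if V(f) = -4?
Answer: -24/5 ≈ -4.8000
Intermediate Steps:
E(T) = -2*T/5 (E(T) = T*(-1/5) + T*(-1/5) = -T/5 - T/5 = -2*T/5)
E(V(5))*(-3) = -2/5*(-4)*(-3) = (8/5)*(-3) = -24/5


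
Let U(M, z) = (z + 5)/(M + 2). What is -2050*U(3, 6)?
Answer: -4510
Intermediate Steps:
U(M, z) = (5 + z)/(2 + M)
-2050*U(3, 6) = -2050*(5 + 6)/(2 + 3) = -2050*11/5 = -4510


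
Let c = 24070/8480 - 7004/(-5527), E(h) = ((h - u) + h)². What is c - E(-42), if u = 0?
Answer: -33051495295/4686896 ≈ -7051.9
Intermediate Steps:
E(h) = 4*h² (E(h) = ((h - 1*0) + h)² = ((h + 0) + h)² = (h + h)² = (2*h)² = 4*h²)
c = 19242881/4686896 (c = 24070*(1/8480) - 7004*(-1/5527) = 2407/848 + 7004/5527 = 19242881/4686896 ≈ 4.1057)
c - E(-42) = 19242881/4686896 - 4*(-42)² = 19242881/4686896 - 4*1764 = 19242881/4686896 - 1*7056 = 19242881/4686896 - 7056 = -33051495295/4686896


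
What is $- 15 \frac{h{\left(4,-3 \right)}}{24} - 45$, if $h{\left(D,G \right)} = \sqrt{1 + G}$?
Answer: $-45 - \frac{5 i \sqrt{2}}{8} \approx -45.0 - 0.88388 i$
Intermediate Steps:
$- 15 \frac{h{\left(4,-3 \right)}}{24} - 45 = - 15 \frac{\sqrt{1 - 3}}{24} - 45 = - 15 \sqrt{-2} \cdot \frac{1}{24} - 45 = - 15 i \sqrt{2} \cdot \frac{1}{24} - 45 = - 15 \frac{i \sqrt{2}}{24} - 45 = - \frac{5 i \sqrt{2}}{8} - 45 = -45 - \frac{5 i \sqrt{2}}{8}$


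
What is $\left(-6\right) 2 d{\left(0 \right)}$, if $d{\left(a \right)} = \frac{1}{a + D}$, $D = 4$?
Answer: $-3$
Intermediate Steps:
$d{\left(a \right)} = \frac{1}{4 + a}$ ($d{\left(a \right)} = \frac{1}{a + 4} = \frac{1}{4 + a}$)
$\left(-6\right) 2 d{\left(0 \right)} = \frac{\left(-6\right) 2}{4 + 0} = - \frac{12}{4} = \left(-12\right) \frac{1}{4} = -3$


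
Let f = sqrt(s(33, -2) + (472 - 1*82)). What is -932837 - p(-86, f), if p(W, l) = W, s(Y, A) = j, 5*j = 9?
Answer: -932751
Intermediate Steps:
j = 9/5 (j = (1/5)*9 = 9/5 ≈ 1.8000)
s(Y, A) = 9/5
f = sqrt(9795)/5 (f = sqrt(9/5 + (472 - 1*82)) = sqrt(9/5 + (472 - 82)) = sqrt(9/5 + 390) = sqrt(1959/5) = sqrt(9795)/5 ≈ 19.794)
-932837 - p(-86, f) = -932837 - 1*(-86) = -932837 + 86 = -932751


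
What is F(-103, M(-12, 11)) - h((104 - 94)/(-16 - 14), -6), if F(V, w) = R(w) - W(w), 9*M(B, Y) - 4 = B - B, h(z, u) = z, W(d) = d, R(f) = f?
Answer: 1/3 ≈ 0.33333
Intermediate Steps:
M(B, Y) = 4/9 (M(B, Y) = 4/9 + (B - B)/9 = 4/9 + (1/9)*0 = 4/9 + 0 = 4/9)
F(V, w) = 0 (F(V, w) = w - w = 0)
F(-103, M(-12, 11)) - h((104 - 94)/(-16 - 14), -6) = 0 - (104 - 94)/(-16 - 14) = 0 - 10/(-30) = 0 - 10*(-1)/30 = 0 - 1*(-1/3) = 0 + 1/3 = 1/3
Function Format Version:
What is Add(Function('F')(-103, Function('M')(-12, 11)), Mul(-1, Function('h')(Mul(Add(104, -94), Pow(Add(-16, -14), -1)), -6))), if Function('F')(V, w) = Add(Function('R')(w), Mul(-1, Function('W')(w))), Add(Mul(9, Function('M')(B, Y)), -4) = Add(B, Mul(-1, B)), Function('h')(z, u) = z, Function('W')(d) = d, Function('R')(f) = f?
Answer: Rational(1, 3) ≈ 0.33333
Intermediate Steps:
Function('M')(B, Y) = Rational(4, 9) (Function('M')(B, Y) = Add(Rational(4, 9), Mul(Rational(1, 9), Add(B, Mul(-1, B)))) = Add(Rational(4, 9), Mul(Rational(1, 9), 0)) = Add(Rational(4, 9), 0) = Rational(4, 9))
Function('F')(V, w) = 0 (Function('F')(V, w) = Add(w, Mul(-1, w)) = 0)
Add(Function('F')(-103, Function('M')(-12, 11)), Mul(-1, Function('h')(Mul(Add(104, -94), Pow(Add(-16, -14), -1)), -6))) = Add(0, Mul(-1, Mul(Add(104, -94), Pow(Add(-16, -14), -1)))) = Add(0, Mul(-1, Mul(10, Pow(-30, -1)))) = Add(0, Mul(-1, Mul(10, Rational(-1, 30)))) = Add(0, Mul(-1, Rational(-1, 3))) = Add(0, Rational(1, 3)) = Rational(1, 3)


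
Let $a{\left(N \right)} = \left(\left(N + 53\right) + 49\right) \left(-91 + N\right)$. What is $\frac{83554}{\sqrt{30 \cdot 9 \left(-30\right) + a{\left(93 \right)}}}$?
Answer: $- \frac{41777 i \sqrt{7710}}{3855} \approx - 951.57 i$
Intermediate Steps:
$a{\left(N \right)} = \left(-91 + N\right) \left(102 + N\right)$ ($a{\left(N \right)} = \left(\left(53 + N\right) + 49\right) \left(-91 + N\right) = \left(102 + N\right) \left(-91 + N\right) = \left(-91 + N\right) \left(102 + N\right)$)
$\frac{83554}{\sqrt{30 \cdot 9 \left(-30\right) + a{\left(93 \right)}}} = \frac{83554}{\sqrt{30 \cdot 9 \left(-30\right) + \left(-9282 + 93^{2} + 11 \cdot 93\right)}} = \frac{83554}{\sqrt{270 \left(-30\right) + \left(-9282 + 8649 + 1023\right)}} = \frac{83554}{\sqrt{-8100 + 390}} = \frac{83554}{\sqrt{-7710}} = \frac{83554}{i \sqrt{7710}} = 83554 \left(- \frac{i \sqrt{7710}}{7710}\right) = - \frac{41777 i \sqrt{7710}}{3855}$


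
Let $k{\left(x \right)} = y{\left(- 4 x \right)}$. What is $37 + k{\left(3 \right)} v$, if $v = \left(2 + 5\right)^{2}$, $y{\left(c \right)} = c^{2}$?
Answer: $7093$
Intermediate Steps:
$k{\left(x \right)} = 16 x^{2}$ ($k{\left(x \right)} = \left(- 4 x\right)^{2} = 16 x^{2}$)
$v = 49$ ($v = 7^{2} = 49$)
$37 + k{\left(3 \right)} v = 37 + 16 \cdot 3^{2} \cdot 49 = 37 + 16 \cdot 9 \cdot 49 = 37 + 144 \cdot 49 = 37 + 7056 = 7093$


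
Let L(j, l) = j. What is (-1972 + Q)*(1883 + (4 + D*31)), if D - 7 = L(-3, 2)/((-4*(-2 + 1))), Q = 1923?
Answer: -407827/4 ≈ -1.0196e+5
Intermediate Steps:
D = 25/4 (D = 7 - 3*(-1/(4*(-2 + 1))) = 7 - 3/((-4*(-1))) = 7 - 3/4 = 7 - 3*¼ = 7 - ¾ = 25/4 ≈ 6.2500)
(-1972 + Q)*(1883 + (4 + D*31)) = (-1972 + 1923)*(1883 + (4 + (25/4)*31)) = -49*(1883 + (4 + 775/4)) = -49*(1883 + 791/4) = -49*8323/4 = -407827/4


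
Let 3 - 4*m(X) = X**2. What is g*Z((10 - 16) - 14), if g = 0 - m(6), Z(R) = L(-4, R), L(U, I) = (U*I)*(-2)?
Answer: -1320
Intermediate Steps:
L(U, I) = -2*I*U (L(U, I) = (I*U)*(-2) = -2*I*U)
Z(R) = 8*R (Z(R) = -2*R*(-4) = 8*R)
m(X) = 3/4 - X**2/4
g = 33/4 (g = 0 - (3/4 - 1/4*6**2) = 0 - (3/4 - 1/4*36) = 0 - (3/4 - 9) = 0 - 1*(-33/4) = 0 + 33/4 = 33/4 ≈ 8.2500)
g*Z((10 - 16) - 14) = 33*(8*((10 - 16) - 14))/4 = 33*(8*(-6 - 14))/4 = 33*(8*(-20))/4 = (33/4)*(-160) = -1320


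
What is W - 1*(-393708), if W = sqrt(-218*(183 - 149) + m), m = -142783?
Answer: 393708 + I*sqrt(150195) ≈ 3.9371e+5 + 387.55*I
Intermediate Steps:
W = I*sqrt(150195) (W = sqrt(-218*(183 - 149) - 142783) = sqrt(-218*34 - 142783) = sqrt(-7412 - 142783) = sqrt(-150195) = I*sqrt(150195) ≈ 387.55*I)
W - 1*(-393708) = I*sqrt(150195) - 1*(-393708) = I*sqrt(150195) + 393708 = 393708 + I*sqrt(150195)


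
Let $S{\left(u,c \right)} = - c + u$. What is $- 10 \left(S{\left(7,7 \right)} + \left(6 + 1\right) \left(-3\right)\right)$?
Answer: $210$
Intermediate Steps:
$S{\left(u,c \right)} = u - c$
$- 10 \left(S{\left(7,7 \right)} + \left(6 + 1\right) \left(-3\right)\right) = - 10 \left(\left(7 - 7\right) + \left(6 + 1\right) \left(-3\right)\right) = - 10 \left(\left(7 - 7\right) + 7 \left(-3\right)\right) = - 10 \left(0 - 21\right) = \left(-10\right) \left(-21\right) = 210$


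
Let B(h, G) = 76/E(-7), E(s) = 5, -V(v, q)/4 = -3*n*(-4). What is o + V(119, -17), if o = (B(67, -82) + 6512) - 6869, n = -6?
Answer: -269/5 ≈ -53.800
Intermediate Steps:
V(v, q) = 288 (V(v, q) = -4*(-3*(-6))*(-4) = -72*(-4) = -4*(-72) = 288)
B(h, G) = 76/5
o = -1709/5 (o = (76/5 + 6512) - 6869 = 32636/5 - 6869 = -1709/5 ≈ -341.80)
o + V(119, -17) = -1709/5 + 288 = -269/5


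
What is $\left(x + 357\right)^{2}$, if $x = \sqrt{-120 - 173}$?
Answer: $\left(357 + i \sqrt{293}\right)^{2} \approx 1.2716 \cdot 10^{5} + 12222.0 i$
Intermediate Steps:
$x = i \sqrt{293}$ ($x = \sqrt{-293} = i \sqrt{293} \approx 17.117 i$)
$\left(x + 357\right)^{2} = \left(i \sqrt{293} + 357\right)^{2} = \left(357 + i \sqrt{293}\right)^{2}$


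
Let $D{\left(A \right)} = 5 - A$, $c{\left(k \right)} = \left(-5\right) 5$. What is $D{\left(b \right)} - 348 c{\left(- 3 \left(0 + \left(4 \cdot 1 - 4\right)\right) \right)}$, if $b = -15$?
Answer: $8720$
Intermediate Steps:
$c{\left(k \right)} = -25$
$D{\left(b \right)} - 348 c{\left(- 3 \left(0 + \left(4 \cdot 1 - 4\right)\right) \right)} = \left(5 - -15\right) - -8700 = \left(5 + 15\right) + 8700 = 20 + 8700 = 8720$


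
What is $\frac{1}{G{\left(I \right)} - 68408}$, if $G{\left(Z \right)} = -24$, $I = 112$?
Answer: $- \frac{1}{68432} \approx -1.4613 \cdot 10^{-5}$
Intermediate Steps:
$\frac{1}{G{\left(I \right)} - 68408} = \frac{1}{-24 - 68408} = \frac{1}{-68432} = - \frac{1}{68432}$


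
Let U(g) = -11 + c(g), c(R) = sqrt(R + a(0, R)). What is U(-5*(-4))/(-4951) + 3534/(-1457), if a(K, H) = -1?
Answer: -563897/232697 - sqrt(19)/4951 ≈ -2.4242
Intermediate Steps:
c(R) = sqrt(-1 + R) (c(R) = sqrt(R - 1) = sqrt(-1 + R))
U(g) = -11 + sqrt(-1 + g)
U(-5*(-4))/(-4951) + 3534/(-1457) = (-11 + sqrt(-1 - 5*(-4)))/(-4951) + 3534/(-1457) = (-11 + sqrt(-1 + 20))*(-1/4951) + 3534*(-1/1457) = (-11 + sqrt(19))*(-1/4951) - 114/47 = (11/4951 - sqrt(19)/4951) - 114/47 = -563897/232697 - sqrt(19)/4951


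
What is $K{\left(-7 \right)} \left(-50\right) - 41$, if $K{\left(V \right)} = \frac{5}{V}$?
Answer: $- \frac{37}{7} \approx -5.2857$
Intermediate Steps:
$K{\left(-7 \right)} \left(-50\right) - 41 = \frac{5}{-7} \left(-50\right) - 41 = 5 \left(- \frac{1}{7}\right) \left(-50\right) - 41 = \left(- \frac{5}{7}\right) \left(-50\right) - 41 = \frac{250}{7} - 41 = - \frac{37}{7}$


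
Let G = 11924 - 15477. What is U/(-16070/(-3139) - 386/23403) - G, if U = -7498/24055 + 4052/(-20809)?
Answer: 333346283031807039023/93823696657132610 ≈ 3552.9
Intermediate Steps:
U = -253496742/500560495 (U = -7498*1/24055 + 4052*(-1/20809) = -7498/24055 - 4052/20809 = -253496742/500560495 ≈ -0.50643)
G = -3553
U/(-16070/(-3139) - 386/23403) - G = -253496742/(500560495*(-16070/(-3139) - 386/23403)) - 1*(-3553) = -253496742/(500560495*(-16070*(-1/3139) - 386*1/23403)) + 3553 = -253496742/(500560495*(16070/3139 - 386/23403)) + 3553 = -253496742/(500560495*374874556/73462017) + 3553 = -253496742/500560495*73462017/374874556 + 3553 = -9311190985124307/93823696657132610 + 3553 = 333346283031807039023/93823696657132610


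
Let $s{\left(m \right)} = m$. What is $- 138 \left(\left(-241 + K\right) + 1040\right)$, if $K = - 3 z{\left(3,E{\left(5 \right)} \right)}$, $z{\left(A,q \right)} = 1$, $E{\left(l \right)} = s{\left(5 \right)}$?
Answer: $-109848$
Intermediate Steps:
$E{\left(l \right)} = 5$
$K = -3$ ($K = \left(-3\right) 1 = -3$)
$- 138 \left(\left(-241 + K\right) + 1040\right) = - 138 \left(\left(-241 - 3\right) + 1040\right) = - 138 \left(-244 + 1040\right) = \left(-138\right) 796 = -109848$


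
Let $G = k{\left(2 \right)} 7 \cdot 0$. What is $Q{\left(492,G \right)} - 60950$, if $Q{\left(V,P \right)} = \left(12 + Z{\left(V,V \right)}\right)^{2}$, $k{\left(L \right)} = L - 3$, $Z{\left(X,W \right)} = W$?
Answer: $193066$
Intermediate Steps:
$k{\left(L \right)} = -3 + L$ ($k{\left(L \right)} = L - 3 = -3 + L$)
$G = 0$ ($G = \left(-3 + 2\right) 7 \cdot 0 = \left(-1\right) 7 \cdot 0 = \left(-7\right) 0 = 0$)
$Q{\left(V,P \right)} = \left(12 + V\right)^{2}$
$Q{\left(492,G \right)} - 60950 = \left(12 + 492\right)^{2} - 60950 = 504^{2} - 60950 = 254016 - 60950 = 193066$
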